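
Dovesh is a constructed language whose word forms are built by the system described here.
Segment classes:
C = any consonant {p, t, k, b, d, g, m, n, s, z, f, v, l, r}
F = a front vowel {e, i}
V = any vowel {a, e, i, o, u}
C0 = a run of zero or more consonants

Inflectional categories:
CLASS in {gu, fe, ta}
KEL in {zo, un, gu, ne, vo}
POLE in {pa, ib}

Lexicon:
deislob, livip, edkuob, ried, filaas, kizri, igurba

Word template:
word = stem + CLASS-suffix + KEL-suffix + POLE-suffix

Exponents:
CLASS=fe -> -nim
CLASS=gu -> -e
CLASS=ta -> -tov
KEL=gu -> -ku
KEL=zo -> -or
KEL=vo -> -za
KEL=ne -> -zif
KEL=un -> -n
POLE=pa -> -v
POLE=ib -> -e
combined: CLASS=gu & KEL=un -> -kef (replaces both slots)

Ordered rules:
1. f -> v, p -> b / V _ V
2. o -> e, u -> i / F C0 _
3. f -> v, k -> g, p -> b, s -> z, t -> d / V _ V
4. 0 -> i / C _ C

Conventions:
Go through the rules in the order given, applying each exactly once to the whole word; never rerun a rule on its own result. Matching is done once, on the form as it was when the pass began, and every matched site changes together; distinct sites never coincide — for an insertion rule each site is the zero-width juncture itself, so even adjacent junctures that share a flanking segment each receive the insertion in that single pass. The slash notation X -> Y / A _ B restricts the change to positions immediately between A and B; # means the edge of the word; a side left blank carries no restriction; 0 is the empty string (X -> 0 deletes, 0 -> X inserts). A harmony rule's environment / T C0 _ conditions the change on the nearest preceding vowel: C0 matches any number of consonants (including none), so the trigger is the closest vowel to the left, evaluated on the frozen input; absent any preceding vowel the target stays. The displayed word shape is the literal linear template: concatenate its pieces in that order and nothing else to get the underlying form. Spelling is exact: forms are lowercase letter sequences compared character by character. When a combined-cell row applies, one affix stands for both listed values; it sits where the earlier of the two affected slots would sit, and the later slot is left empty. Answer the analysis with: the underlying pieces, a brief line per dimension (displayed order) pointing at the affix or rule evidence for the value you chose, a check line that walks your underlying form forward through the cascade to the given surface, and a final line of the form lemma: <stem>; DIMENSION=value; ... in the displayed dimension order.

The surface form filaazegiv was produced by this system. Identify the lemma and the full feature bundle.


underlying: filaas-e-ku-v
CLASS=gu - signalled by the affix -e
KEL=gu - signalled by the affix -ku
POLE=pa - signalled by the affix -v
check: filaasekuv -> filaasekuv -> filaasekiv -> filaazegiv -> filaazegiv
lemma: filaas; CLASS=gu; KEL=gu; POLE=pa


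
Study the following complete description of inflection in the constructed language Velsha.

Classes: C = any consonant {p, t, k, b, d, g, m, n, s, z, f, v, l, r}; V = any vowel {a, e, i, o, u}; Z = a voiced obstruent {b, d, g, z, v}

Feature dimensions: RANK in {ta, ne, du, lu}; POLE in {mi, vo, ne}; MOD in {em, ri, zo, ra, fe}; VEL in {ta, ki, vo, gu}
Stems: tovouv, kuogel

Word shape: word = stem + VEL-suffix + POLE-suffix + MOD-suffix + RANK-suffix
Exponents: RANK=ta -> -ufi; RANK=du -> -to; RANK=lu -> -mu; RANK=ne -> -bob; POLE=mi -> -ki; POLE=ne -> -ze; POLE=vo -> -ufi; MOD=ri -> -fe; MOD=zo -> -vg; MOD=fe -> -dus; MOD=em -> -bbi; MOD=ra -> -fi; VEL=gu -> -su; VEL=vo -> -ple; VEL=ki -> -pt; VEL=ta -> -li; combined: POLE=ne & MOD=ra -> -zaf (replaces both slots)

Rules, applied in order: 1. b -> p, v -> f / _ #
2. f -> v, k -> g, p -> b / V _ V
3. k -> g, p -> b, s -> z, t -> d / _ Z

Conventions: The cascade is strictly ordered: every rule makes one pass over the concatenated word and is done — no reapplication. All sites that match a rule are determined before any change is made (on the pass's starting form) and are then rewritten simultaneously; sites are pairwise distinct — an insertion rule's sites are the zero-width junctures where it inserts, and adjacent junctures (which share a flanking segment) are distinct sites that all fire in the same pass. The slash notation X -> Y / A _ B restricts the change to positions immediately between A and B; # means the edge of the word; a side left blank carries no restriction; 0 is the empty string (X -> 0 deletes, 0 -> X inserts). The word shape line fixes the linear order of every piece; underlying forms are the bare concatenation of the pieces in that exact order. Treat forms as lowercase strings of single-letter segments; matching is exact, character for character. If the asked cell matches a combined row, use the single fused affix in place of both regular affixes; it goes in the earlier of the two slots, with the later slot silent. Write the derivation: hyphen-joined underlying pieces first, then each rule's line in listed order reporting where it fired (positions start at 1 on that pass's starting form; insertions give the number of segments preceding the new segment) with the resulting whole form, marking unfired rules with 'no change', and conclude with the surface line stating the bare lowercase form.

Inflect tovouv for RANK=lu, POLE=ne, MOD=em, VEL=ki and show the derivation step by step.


underlying: tovouv-pt-ze-bbi-mu
1. b -> p, v -> f / _ #: no change
2. f -> v, k -> g, p -> b / V _ V: no change
3. k -> g, p -> b, s -> z, t -> d / _ Z: fires at position(s) 8: tovouvpdzebbimu
surface: tovouvpdzebbimu


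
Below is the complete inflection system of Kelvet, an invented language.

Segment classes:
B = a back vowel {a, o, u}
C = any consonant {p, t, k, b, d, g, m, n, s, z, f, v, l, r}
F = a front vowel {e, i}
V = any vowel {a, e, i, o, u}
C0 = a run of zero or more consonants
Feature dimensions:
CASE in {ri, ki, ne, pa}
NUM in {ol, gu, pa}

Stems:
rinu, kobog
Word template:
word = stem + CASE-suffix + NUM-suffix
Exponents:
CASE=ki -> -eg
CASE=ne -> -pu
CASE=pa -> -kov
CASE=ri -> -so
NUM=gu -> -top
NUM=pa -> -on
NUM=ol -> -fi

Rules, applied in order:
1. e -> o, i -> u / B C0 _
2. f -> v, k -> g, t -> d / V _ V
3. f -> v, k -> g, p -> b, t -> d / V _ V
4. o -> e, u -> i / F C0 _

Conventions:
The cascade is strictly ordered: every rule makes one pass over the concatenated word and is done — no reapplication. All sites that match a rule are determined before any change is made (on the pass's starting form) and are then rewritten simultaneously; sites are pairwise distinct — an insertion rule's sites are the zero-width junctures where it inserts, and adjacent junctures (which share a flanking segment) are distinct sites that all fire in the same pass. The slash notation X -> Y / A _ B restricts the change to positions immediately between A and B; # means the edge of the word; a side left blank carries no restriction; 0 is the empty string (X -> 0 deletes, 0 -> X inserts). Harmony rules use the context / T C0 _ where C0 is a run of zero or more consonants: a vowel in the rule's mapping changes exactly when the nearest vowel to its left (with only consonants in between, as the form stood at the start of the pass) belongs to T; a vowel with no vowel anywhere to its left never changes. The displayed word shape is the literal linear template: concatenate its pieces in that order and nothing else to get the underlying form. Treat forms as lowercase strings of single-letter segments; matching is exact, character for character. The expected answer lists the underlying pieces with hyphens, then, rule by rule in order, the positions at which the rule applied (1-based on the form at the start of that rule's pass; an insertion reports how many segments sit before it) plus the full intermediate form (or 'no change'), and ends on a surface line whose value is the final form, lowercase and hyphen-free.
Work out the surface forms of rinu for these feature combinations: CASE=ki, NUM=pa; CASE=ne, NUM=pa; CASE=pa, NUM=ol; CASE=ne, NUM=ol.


cell CASE=ki, NUM=pa:
underlying: rinu-eg-on
1. e -> o, i -> u / B C0 _: fires at position(s) 5: rinuogon
2. f -> v, k -> g, t -> d / V _ V: no change
3. f -> v, k -> g, p -> b, t -> d / V _ V: no change
4. o -> e, u -> i / F C0 _: fires at position(s) 4: riniogon
surface: riniogon

cell CASE=ne, NUM=pa:
underlying: rinu-pu-on
1. e -> o, i -> u / B C0 _: no change
2. f -> v, k -> g, t -> d / V _ V: no change
3. f -> v, k -> g, p -> b, t -> d / V _ V: fires at position(s) 5: rinubuon
4. o -> e, u -> i / F C0 _: fires at position(s) 4: rinibuon
surface: rinibuon

cell CASE=pa, NUM=ol:
underlying: rinu-kov-fi
1. e -> o, i -> u / B C0 _: fires at position(s) 9: rinukovfu
2. f -> v, k -> g, t -> d / V _ V: fires at position(s) 5: rinugovfu
3. f -> v, k -> g, p -> b, t -> d / V _ V: no change
4. o -> e, u -> i / F C0 _: fires at position(s) 4: rinigovfu
surface: rinigovfu

cell CASE=ne, NUM=ol:
underlying: rinu-pu-fi
1. e -> o, i -> u / B C0 _: fires at position(s) 8: rinupufu
2. f -> v, k -> g, t -> d / V _ V: fires at position(s) 7: rinupuvu
3. f -> v, k -> g, p -> b, t -> d / V _ V: fires at position(s) 5: rinubuvu
4. o -> e, u -> i / F C0 _: fires at position(s) 4: rinibuvu
surface: rinibuvu


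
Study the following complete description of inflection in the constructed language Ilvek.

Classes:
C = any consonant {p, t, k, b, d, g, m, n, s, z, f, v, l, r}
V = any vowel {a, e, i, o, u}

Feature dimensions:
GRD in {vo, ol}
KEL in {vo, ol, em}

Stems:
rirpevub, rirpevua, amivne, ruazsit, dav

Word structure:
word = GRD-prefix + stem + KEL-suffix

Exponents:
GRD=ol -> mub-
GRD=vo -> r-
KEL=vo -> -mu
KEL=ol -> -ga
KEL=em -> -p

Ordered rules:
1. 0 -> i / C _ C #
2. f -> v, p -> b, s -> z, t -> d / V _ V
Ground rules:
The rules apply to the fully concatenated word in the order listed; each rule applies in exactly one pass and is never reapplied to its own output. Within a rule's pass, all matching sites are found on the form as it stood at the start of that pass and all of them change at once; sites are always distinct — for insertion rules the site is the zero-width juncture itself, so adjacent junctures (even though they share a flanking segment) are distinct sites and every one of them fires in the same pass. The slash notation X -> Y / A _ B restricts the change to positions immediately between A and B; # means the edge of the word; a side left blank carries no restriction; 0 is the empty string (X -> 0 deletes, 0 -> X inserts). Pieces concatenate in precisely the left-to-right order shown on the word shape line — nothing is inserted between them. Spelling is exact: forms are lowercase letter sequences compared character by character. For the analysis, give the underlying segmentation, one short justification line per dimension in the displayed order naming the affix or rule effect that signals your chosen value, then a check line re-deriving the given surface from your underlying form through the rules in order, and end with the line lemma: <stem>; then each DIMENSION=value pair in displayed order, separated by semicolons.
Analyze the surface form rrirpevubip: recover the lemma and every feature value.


underlying: r-rirpevub-p
GRD=vo - signalled by the affix r-
KEL=em - signalled by the affix -p
check: rrirpevubp -> rrirpevubip -> rrirpevubip
lemma: rirpevub; GRD=vo; KEL=em


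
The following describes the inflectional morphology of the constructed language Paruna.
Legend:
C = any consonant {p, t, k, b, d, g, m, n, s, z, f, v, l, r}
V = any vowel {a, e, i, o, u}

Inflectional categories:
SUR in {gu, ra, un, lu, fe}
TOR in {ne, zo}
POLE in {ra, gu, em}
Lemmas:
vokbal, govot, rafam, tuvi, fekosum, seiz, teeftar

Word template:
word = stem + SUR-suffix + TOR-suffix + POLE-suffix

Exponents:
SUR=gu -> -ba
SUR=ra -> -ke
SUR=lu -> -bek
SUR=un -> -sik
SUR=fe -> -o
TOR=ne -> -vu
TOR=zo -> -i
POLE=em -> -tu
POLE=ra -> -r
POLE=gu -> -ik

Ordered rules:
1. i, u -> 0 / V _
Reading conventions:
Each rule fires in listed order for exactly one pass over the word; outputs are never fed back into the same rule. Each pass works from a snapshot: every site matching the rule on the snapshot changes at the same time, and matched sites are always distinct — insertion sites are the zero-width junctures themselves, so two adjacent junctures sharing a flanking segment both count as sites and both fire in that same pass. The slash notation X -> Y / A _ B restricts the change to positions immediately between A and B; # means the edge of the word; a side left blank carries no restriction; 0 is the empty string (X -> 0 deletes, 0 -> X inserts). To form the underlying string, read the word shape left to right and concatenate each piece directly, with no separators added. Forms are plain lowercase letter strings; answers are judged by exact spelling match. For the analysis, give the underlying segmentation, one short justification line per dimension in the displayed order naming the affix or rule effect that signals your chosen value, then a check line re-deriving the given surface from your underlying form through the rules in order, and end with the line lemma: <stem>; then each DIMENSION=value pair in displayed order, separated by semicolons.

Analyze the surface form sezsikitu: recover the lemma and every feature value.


underlying: seiz-sik-i-tu
SUR=un - signalled by the affix -sik
TOR=zo - signalled by the affix -i
POLE=em - signalled by the affix -tu
check: seizsikitu -> sezsikitu
lemma: seiz; SUR=un; TOR=zo; POLE=em


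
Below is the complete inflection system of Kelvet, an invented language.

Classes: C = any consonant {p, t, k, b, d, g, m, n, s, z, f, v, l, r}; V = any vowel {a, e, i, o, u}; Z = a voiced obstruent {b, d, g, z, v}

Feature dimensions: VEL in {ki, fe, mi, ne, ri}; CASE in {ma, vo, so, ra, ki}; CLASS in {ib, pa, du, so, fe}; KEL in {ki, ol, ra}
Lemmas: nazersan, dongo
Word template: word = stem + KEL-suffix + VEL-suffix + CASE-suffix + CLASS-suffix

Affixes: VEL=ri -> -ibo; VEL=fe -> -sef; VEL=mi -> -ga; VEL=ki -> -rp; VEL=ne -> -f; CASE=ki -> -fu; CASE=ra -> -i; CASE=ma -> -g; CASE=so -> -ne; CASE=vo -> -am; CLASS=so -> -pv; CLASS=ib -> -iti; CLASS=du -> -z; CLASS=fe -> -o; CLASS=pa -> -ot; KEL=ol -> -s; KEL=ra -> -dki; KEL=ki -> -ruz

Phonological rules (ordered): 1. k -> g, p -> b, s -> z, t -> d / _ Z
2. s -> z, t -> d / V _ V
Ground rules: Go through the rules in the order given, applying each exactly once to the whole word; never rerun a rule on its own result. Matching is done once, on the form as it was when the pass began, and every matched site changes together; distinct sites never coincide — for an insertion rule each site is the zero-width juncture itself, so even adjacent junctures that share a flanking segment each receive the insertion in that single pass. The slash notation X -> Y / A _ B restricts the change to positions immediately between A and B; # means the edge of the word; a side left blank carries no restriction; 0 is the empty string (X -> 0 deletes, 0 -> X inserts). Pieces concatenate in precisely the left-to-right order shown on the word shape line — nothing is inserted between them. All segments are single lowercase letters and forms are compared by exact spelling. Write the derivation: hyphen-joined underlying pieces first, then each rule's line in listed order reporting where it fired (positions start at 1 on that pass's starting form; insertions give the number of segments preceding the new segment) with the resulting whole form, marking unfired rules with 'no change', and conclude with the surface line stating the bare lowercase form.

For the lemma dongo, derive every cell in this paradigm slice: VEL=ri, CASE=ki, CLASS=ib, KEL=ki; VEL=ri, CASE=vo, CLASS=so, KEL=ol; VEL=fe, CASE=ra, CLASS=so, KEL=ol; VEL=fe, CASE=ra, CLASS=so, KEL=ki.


cell VEL=ri, CASE=ki, CLASS=ib, KEL=ki:
underlying: dongo-ruz-ibo-fu-iti
1. k -> g, p -> b, s -> z, t -> d / _ Z: no change
2. s -> z, t -> d / V _ V: fires at position(s) 15: dongoruzibofuidi
surface: dongoruzibofuidi

cell VEL=ri, CASE=vo, CLASS=so, KEL=ol:
underlying: dongo-s-ibo-am-pv
1. k -> g, p -> b, s -> z, t -> d / _ Z: fires at position(s) 12: dongosiboambv
2. s -> z, t -> d / V _ V: fires at position(s) 6: dongoziboambv
surface: dongoziboambv

cell VEL=fe, CASE=ra, CLASS=so, KEL=ol:
underlying: dongo-s-sef-i-pv
1. k -> g, p -> b, s -> z, t -> d / _ Z: fires at position(s) 11: dongossefibv
2. s -> z, t -> d / V _ V: no change
surface: dongossefibv

cell VEL=fe, CASE=ra, CLASS=so, KEL=ki:
underlying: dongo-ruz-sef-i-pv
1. k -> g, p -> b, s -> z, t -> d / _ Z: fires at position(s) 13: dongoruzsefibv
2. s -> z, t -> d / V _ V: no change
surface: dongoruzsefibv


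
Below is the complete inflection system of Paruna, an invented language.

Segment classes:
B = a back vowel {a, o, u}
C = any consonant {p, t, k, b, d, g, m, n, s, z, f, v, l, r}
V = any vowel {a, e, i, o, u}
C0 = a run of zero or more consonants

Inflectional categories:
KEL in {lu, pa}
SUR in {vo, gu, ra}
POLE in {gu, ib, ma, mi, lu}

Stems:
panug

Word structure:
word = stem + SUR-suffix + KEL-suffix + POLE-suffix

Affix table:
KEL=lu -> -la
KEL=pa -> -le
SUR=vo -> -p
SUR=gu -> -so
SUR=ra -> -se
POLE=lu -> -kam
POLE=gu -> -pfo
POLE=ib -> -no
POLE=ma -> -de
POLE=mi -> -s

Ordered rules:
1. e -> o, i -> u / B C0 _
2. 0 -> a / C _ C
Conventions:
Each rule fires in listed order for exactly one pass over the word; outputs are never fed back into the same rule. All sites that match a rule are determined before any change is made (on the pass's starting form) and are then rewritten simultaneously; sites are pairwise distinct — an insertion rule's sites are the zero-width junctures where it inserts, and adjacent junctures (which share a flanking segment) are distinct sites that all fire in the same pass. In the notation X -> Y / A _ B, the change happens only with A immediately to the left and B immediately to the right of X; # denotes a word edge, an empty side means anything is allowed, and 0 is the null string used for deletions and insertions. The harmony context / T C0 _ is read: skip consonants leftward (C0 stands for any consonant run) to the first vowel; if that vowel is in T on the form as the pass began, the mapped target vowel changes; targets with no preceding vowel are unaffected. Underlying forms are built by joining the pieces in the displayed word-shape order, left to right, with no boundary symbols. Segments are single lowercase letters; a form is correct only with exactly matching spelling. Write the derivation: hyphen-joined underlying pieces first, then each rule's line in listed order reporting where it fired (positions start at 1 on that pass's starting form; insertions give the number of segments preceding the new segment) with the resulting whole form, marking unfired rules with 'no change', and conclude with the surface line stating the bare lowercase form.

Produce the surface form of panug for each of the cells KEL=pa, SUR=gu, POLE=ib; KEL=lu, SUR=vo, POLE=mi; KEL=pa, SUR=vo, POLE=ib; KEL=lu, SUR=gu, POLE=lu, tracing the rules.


cell KEL=pa, SUR=gu, POLE=ib:
underlying: panug-so-le-no
1. e -> o, i -> u / B C0 _: fires at position(s) 9: panugsolono
2. 0 -> a / C _ C: inserts after position(s) 5: panugasolono
surface: panugasolono

cell KEL=lu, SUR=vo, POLE=mi:
underlying: panug-p-la-s
1. e -> o, i -> u / B C0 _: no change
2. 0 -> a / C _ C: inserts after position(s) 5, 6: panugapalas
surface: panugapalas

cell KEL=pa, SUR=vo, POLE=ib:
underlying: panug-p-le-no
1. e -> o, i -> u / B C0 _: fires at position(s) 8: panugplono
2. 0 -> a / C _ C: inserts after position(s) 5, 6: panugapalono
surface: panugapalono

cell KEL=lu, SUR=gu, POLE=lu:
underlying: panug-so-la-kam
1. e -> o, i -> u / B C0 _: no change
2. 0 -> a / C _ C: inserts after position(s) 5: panugasolakam
surface: panugasolakam


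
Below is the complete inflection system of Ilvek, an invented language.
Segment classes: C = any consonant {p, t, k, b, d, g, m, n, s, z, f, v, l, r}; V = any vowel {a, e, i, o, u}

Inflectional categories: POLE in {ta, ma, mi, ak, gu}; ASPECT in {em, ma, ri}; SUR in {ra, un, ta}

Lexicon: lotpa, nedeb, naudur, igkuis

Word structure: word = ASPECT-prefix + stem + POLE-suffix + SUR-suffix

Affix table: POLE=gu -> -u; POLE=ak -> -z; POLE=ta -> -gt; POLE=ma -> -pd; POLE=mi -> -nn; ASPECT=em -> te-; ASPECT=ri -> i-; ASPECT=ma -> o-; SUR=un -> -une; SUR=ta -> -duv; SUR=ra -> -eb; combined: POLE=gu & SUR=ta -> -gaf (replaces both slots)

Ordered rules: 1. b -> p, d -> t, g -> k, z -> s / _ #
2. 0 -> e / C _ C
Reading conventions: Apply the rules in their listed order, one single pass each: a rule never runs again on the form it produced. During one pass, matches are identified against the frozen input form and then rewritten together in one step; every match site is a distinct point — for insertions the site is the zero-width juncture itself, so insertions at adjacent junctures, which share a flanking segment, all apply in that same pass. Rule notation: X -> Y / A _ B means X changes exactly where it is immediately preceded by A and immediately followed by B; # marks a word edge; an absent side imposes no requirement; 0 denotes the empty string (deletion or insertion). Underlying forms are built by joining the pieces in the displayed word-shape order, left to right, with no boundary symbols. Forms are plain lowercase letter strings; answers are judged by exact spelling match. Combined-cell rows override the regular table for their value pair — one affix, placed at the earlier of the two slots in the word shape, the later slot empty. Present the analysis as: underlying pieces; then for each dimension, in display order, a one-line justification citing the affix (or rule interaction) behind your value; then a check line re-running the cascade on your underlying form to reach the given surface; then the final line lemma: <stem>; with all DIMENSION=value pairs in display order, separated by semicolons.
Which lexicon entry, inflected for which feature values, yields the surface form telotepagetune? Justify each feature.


underlying: te-lotpa-gt-une
POLE=ta - signalled by the affix -gt
ASPECT=em - signalled by the affix te-
SUR=un - signalled by the affix -une
check: telotpagtune -> telotpagtune -> telotepagetune
lemma: lotpa; POLE=ta; ASPECT=em; SUR=un


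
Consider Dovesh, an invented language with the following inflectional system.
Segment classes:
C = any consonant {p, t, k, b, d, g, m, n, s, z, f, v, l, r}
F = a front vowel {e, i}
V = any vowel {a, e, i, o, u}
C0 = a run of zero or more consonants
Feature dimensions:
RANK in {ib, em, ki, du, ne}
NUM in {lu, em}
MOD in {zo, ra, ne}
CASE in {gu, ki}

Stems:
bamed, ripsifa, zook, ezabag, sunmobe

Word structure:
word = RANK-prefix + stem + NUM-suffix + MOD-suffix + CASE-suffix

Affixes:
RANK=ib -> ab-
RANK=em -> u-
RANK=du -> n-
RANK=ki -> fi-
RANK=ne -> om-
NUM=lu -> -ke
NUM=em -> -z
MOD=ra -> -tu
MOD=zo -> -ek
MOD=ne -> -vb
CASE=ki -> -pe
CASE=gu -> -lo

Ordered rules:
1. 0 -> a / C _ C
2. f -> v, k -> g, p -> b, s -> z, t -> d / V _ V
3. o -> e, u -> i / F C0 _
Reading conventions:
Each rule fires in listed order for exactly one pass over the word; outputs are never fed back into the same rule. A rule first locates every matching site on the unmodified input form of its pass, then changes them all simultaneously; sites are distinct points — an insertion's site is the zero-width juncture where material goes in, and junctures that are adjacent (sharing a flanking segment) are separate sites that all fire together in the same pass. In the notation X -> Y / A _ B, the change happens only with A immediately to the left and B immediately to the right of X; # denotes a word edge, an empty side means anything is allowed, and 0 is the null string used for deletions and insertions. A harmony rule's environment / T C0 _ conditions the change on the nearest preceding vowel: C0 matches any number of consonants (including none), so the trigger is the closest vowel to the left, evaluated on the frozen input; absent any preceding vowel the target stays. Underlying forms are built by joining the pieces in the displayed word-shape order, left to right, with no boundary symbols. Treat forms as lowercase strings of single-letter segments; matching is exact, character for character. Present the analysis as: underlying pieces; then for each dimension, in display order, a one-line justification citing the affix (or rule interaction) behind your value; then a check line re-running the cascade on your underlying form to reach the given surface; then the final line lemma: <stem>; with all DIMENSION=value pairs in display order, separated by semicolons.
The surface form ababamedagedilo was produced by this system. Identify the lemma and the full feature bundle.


underlying: ab-bamed-ke-tu-lo
RANK=ib - signalled by the affix ab-
NUM=lu - signalled by the affix -ke
MOD=ra - signalled by the affix -tu
CASE=gu - signalled by the affix -lo
check: abbamedketulo -> ababamedaketulo -> ababamedagedulo -> ababamedagedilo
lemma: bamed; RANK=ib; NUM=lu; MOD=ra; CASE=gu


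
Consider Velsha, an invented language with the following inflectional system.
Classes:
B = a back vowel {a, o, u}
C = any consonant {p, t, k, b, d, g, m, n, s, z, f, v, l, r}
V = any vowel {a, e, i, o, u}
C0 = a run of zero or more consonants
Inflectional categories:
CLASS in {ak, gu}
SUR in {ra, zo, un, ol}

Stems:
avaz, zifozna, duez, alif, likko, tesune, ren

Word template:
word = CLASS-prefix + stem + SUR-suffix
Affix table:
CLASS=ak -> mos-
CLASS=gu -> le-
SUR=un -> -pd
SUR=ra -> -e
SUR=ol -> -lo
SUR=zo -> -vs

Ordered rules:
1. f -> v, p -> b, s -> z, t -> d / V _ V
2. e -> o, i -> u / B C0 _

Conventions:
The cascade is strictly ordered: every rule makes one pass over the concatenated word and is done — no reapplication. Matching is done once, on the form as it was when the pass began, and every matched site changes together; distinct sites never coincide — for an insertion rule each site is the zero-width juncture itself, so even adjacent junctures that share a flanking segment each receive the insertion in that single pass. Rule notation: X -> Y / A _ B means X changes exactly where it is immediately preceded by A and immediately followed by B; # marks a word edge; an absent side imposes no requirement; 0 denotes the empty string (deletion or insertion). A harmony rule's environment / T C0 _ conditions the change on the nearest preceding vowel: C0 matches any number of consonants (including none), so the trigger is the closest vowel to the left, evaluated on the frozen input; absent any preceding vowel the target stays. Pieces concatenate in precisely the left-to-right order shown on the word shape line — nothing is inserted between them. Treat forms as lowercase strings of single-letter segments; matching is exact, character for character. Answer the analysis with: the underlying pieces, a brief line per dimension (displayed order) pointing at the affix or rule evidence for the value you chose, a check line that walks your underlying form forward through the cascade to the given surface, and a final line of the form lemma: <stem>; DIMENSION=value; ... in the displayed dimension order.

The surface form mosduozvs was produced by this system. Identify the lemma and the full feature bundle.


underlying: mos-duez-vs
CLASS=ak - signalled by the affix mos-
SUR=zo - signalled by the affix -vs
check: mosduezvs -> mosduezvs -> mosduozvs
lemma: duez; CLASS=ak; SUR=zo


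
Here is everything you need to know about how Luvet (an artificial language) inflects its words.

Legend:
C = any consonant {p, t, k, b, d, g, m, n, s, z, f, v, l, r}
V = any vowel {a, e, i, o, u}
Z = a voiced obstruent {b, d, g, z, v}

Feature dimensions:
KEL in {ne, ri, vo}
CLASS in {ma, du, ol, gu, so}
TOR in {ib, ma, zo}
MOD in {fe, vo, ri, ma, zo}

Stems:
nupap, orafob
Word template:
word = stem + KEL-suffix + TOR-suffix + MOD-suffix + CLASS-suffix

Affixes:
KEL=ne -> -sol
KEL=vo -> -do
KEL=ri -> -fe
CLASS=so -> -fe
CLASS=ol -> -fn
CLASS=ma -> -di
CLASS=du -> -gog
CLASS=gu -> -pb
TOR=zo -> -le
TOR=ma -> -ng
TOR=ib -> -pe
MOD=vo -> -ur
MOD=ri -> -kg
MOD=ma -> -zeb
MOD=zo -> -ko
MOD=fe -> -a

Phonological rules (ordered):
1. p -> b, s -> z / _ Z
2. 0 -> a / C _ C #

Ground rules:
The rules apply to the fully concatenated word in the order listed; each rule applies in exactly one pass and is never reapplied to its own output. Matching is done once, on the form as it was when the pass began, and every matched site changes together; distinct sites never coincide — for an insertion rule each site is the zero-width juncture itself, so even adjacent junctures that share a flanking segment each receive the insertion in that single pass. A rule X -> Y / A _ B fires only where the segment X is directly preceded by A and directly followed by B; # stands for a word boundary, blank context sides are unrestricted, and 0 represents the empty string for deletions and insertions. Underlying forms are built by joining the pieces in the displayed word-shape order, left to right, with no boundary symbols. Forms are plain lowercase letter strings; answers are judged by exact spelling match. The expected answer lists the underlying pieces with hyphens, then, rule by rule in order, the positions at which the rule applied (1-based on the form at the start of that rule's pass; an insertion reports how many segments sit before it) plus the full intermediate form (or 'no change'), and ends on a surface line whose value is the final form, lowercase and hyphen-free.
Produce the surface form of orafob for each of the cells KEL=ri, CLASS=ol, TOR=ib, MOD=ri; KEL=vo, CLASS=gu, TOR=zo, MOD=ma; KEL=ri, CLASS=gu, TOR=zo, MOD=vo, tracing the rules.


cell KEL=ri, CLASS=ol, TOR=ib, MOD=ri:
underlying: orafob-fe-pe-kg-fn
1. p -> b, s -> z / _ Z: no change
2. 0 -> a / C _ C #: inserts after position(s) 13: orafobfepekgfan
surface: orafobfepekgfan

cell KEL=vo, CLASS=gu, TOR=zo, MOD=ma:
underlying: orafob-do-le-zeb-pb
1. p -> b, s -> z / _ Z: fires at position(s) 14: orafobdolezebbb
2. 0 -> a / C _ C #: inserts after position(s) 14: orafobdolezebbab
surface: orafobdolezebbab

cell KEL=ri, CLASS=gu, TOR=zo, MOD=vo:
underlying: orafob-fe-le-ur-pb
1. p -> b, s -> z / _ Z: fires at position(s) 13: orafobfeleurbb
2. 0 -> a / C _ C #: inserts after position(s) 13: orafobfeleurbab
surface: orafobfeleurbab


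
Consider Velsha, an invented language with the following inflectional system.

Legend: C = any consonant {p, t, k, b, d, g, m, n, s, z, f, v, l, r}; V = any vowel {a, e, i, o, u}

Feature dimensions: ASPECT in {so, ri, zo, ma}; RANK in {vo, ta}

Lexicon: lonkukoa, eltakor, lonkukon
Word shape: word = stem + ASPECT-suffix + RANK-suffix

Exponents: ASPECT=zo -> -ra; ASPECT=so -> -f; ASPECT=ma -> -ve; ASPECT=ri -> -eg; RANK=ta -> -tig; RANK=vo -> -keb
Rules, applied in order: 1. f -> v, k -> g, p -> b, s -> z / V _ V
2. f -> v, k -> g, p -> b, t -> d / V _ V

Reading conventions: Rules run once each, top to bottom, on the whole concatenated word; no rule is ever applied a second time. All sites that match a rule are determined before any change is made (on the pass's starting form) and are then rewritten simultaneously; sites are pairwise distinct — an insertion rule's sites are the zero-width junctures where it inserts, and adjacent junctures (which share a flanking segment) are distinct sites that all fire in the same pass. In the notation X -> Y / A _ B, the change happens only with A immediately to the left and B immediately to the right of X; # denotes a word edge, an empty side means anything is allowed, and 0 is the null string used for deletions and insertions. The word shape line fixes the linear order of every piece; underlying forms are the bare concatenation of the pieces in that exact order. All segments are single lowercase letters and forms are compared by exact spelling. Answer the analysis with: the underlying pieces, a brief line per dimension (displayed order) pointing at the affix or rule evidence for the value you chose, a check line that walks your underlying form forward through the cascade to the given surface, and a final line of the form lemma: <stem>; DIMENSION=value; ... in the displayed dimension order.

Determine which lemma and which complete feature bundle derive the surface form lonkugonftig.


underlying: lonkukon-f-tig
ASPECT=so - signalled by the affix -f
RANK=ta - signalled by the affix -tig
check: lonkukonftig -> lonkugonftig -> lonkugonftig
lemma: lonkukon; ASPECT=so; RANK=ta


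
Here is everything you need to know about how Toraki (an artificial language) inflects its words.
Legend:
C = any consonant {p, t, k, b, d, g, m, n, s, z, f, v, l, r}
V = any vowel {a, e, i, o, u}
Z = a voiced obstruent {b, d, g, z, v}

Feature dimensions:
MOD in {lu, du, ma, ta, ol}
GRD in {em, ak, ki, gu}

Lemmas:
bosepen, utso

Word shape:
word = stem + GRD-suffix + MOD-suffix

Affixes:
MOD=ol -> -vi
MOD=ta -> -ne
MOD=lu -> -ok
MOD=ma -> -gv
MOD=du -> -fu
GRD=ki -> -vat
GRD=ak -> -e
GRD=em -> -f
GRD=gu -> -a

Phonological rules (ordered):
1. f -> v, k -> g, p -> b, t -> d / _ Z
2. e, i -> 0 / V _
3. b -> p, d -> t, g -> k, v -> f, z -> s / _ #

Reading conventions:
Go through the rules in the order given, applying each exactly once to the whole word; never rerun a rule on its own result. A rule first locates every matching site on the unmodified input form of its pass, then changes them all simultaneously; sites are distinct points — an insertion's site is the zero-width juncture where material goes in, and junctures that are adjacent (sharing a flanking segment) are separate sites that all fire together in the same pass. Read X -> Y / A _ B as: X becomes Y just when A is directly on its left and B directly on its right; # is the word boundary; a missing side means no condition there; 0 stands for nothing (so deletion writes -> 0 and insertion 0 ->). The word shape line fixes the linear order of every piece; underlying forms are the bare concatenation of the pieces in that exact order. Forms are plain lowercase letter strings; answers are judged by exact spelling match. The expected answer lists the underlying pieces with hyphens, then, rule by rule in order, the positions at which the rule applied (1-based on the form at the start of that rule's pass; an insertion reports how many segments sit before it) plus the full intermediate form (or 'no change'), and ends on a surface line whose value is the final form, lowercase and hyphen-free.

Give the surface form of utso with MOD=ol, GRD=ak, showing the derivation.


underlying: utso-e-vi
1. f -> v, k -> g, p -> b, t -> d / _ Z: no change
2. e, i -> 0 / V _: fires at position(s) 5: utsovi
3. b -> p, d -> t, g -> k, v -> f, z -> s / _ #: no change
surface: utsovi


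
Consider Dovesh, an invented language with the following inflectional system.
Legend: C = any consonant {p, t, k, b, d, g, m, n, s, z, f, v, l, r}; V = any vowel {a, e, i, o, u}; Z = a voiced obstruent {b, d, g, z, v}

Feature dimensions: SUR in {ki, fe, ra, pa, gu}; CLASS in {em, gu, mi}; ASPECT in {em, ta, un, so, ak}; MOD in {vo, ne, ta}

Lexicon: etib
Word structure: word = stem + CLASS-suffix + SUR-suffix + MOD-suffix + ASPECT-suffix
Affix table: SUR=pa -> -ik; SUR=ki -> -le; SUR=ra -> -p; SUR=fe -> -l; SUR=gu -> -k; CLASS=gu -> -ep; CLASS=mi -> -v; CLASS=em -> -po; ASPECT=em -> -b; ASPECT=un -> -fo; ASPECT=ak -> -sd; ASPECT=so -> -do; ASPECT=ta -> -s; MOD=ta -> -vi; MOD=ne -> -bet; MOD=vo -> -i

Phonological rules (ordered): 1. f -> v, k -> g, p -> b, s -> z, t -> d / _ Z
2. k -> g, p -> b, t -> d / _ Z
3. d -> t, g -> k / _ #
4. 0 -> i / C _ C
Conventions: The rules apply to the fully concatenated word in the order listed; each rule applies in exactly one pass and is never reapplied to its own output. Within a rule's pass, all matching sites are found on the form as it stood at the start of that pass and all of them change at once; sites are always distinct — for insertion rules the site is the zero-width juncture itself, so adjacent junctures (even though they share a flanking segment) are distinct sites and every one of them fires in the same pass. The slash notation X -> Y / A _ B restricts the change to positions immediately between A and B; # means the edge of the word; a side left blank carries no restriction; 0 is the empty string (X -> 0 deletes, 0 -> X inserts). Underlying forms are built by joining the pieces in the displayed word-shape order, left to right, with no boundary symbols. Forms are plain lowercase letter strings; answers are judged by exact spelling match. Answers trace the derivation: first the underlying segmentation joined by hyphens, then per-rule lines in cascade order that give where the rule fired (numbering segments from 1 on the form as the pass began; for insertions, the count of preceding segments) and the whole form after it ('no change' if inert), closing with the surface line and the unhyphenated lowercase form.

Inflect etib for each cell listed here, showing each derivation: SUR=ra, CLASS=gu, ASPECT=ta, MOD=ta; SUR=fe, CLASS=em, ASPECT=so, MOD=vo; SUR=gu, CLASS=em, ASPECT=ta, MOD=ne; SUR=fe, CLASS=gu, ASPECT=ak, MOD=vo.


cell SUR=ra, CLASS=gu, ASPECT=ta, MOD=ta:
underlying: etib-ep-p-vi-s
1. f -> v, k -> g, p -> b, s -> z, t -> d / _ Z: fires at position(s) 7: etibepbvis
2. k -> g, p -> b, t -> d / _ Z: fires at position(s) 6: etibebbvis
3. d -> t, g -> k / _ #: no change
4. 0 -> i / C _ C: inserts after position(s) 6, 7: etibebibivis
surface: etibebibivis

cell SUR=fe, CLASS=em, ASPECT=so, MOD=vo:
underlying: etib-po-l-i-do
1. f -> v, k -> g, p -> b, s -> z, t -> d / _ Z: no change
2. k -> g, p -> b, t -> d / _ Z: no change
3. d -> t, g -> k / _ #: no change
4. 0 -> i / C _ C: inserts after position(s) 4: etibipolido
surface: etibipolido

cell SUR=gu, CLASS=em, ASPECT=ta, MOD=ne:
underlying: etib-po-k-bet-s
1. f -> v, k -> g, p -> b, s -> z, t -> d / _ Z: fires at position(s) 7: etibpogbets
2. k -> g, p -> b, t -> d / _ Z: no change
3. d -> t, g -> k / _ #: no change
4. 0 -> i / C _ C: inserts after position(s) 4, 7, 10: etibipogibetis
surface: etibipogibetis

cell SUR=fe, CLASS=gu, ASPECT=ak, MOD=vo:
underlying: etib-ep-l-i-sd
1. f -> v, k -> g, p -> b, s -> z, t -> d / _ Z: fires at position(s) 9: etibeplizd
2. k -> g, p -> b, t -> d / _ Z: no change
3. d -> t, g -> k / _ #: fires at position(s) 10: etibeplizt
4. 0 -> i / C _ C: inserts after position(s) 6, 9: etibepilizit
surface: etibepilizit


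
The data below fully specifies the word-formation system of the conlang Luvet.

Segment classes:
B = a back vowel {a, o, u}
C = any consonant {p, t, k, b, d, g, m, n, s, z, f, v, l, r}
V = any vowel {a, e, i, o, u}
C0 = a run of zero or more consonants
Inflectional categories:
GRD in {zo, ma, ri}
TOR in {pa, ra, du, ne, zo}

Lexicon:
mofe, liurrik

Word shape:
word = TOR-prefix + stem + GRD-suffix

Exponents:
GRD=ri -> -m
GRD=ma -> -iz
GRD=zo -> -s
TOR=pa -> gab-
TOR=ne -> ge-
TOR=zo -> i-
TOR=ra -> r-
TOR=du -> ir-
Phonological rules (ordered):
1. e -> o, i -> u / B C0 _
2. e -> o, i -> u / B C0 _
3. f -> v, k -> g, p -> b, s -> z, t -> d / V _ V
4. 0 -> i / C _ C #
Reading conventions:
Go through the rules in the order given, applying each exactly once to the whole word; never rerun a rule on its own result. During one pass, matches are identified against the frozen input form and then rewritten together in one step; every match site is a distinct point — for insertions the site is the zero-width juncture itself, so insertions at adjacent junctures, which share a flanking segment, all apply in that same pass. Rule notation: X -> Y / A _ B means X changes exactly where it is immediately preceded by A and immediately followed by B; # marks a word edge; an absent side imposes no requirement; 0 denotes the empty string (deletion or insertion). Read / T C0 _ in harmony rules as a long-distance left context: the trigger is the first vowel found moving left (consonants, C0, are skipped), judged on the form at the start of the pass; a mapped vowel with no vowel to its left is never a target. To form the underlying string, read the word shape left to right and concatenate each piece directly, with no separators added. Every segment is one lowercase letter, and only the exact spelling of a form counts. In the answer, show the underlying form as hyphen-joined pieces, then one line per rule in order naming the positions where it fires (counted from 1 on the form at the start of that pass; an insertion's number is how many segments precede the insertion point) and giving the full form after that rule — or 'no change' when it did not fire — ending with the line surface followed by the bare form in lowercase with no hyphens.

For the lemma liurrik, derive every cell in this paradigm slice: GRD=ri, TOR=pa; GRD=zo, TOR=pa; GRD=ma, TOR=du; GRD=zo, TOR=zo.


cell GRD=ri, TOR=pa:
underlying: gab-liurrik-m
1. e -> o, i -> u / B C0 _: fires at position(s) 5, 9: gabluurrukm
2. e -> o, i -> u / B C0 _: no change
3. f -> v, k -> g, p -> b, s -> z, t -> d / V _ V: no change
4. 0 -> i / C _ C #: inserts after position(s) 10: gabluurrukim
surface: gabluurrukim

cell GRD=zo, TOR=pa:
underlying: gab-liurrik-s
1. e -> o, i -> u / B C0 _: fires at position(s) 5, 9: gabluurruks
2. e -> o, i -> u / B C0 _: no change
3. f -> v, k -> g, p -> b, s -> z, t -> d / V _ V: no change
4. 0 -> i / C _ C #: inserts after position(s) 10: gabluurrukis
surface: gabluurrukis

cell GRD=ma, TOR=du:
underlying: ir-liurrik-iz
1. e -> o, i -> u / B C0 _: fires at position(s) 8: irliurrukiz
2. e -> o, i -> u / B C0 _: fires at position(s) 10: irliurrukuz
3. f -> v, k -> g, p -> b, s -> z, t -> d / V _ V: fires at position(s) 9: irliurruguz
4. 0 -> i / C _ C #: no change
surface: irliurruguz

cell GRD=zo, TOR=zo:
underlying: i-liurrik-s
1. e -> o, i -> u / B C0 _: fires at position(s) 7: iliurruks
2. e -> o, i -> u / B C0 _: no change
3. f -> v, k -> g, p -> b, s -> z, t -> d / V _ V: no change
4. 0 -> i / C _ C #: inserts after position(s) 8: iliurrukis
surface: iliurrukis
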